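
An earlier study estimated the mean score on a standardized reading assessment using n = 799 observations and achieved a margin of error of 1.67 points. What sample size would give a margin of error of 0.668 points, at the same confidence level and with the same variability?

Margin of error scales as 1/√n, so n₂ = n₁·(E₁/E₂)².
n₂ = 799 × (1.67/0.668)² = 799 × 6.25 = 4993.75
Round up: n₂ = 4994.

4994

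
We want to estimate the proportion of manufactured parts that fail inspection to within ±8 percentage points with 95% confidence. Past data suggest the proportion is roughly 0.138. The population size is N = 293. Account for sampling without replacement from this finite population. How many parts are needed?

For a proportion with margin E = 0.08 at 95% confidence, z = 1.960.
n = p̂(1−p̂)(z/E)² = 0.138 × 0.862 × (1.960/0.08)² = 71.40 — call this n₀.
Finite-population correction with N = 293: n = n₀ / (1 + (n₀−1)/N) = 71.40 / 1.24 = 57.58
Round up: n = 58.

58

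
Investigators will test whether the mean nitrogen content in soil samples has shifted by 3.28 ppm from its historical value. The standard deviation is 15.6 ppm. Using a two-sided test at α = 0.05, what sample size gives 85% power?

For a one-sample z-test, n = ((z_{α/2} + z_β)·σ/δ)².
z_{α/2} = 1.960 (two-sided α = 0.05); z_β = 1.036 (power 85% → β = 0.15).
n = (2.996 × 15.6 / 3.28)² = 203.04
Round up: n = 204.

n = 204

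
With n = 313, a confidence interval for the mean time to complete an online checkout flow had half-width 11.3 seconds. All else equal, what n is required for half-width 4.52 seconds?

Margin of error scales as 1/√n, so n₂ = n₁·(E₁/E₂)².
n₂ = 313 × (11.3/4.52)² = 313 × 6.25 = 1956.25
Round up: n₂ = 1957.

n = 1957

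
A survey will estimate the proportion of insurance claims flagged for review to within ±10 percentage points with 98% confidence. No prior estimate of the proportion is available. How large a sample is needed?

For a proportion with margin E = 0.1 at 98% confidence, z = 2.326.
With no prior estimate, use p = 0.5, which maximizes p(1−p) at 0.25.
n = 0.25 × (z/E)² = 0.25 × (2.326/0.1)² = 135.26
Round up: n = 136.

136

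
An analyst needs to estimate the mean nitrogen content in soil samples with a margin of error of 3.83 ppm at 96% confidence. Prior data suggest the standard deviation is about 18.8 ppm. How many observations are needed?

102

For a mean, the margin of error is E = z·σ/√n, so n = (zσ/E)².
At 96% confidence, z = 2.054.
n = (2.054 × 18.8 / 3.83)² = 101.65
Round up: n = 102.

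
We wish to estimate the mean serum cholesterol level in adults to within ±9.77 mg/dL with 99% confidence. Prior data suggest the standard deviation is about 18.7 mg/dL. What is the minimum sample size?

25

For a mean, the margin of error is E = z·σ/√n, so n = (zσ/E)².
At 99% confidence, z = 2.576.
n = (2.576 × 18.7 / 9.77)² = 24.31
Round up: n = 25.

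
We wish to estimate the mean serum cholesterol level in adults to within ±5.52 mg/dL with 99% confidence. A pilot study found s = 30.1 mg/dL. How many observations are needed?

For a mean, the margin of error is E = z·σ/√n, so n = (zσ/E)².
At 99% confidence, z = 2.576.
n = (2.576 × 30.1 / 5.52)² = 197.31
Round up: n = 198.

198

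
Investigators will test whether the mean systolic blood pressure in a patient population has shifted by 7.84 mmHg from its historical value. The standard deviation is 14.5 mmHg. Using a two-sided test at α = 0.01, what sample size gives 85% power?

For a one-sample z-test, n = ((z_{α/2} + z_β)·σ/δ)².
z_{α/2} = 2.576 (two-sided α = 0.01); z_β = 1.036 (power 85% → β = 0.15).
n = (3.612 × 14.5 / 7.84)² = 44.63
Round up: n = 45.

n = 45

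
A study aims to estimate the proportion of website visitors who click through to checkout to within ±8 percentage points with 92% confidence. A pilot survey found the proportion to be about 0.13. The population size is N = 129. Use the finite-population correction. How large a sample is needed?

39

For a proportion with margin E = 0.08 at 92% confidence, z = 1.751.
n = p̂(1−p̂)(z/E)² = 0.13 × 0.87 × (1.751/0.08)² = 54.18 — call this n₀.
Finite-population correction with N = 129: n = n₀ / (1 + (n₀−1)/N) = 54.18 / 1.412 = 38.37
Round up: n = 39.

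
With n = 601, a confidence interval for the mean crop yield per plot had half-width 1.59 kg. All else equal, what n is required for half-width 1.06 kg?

Margin of error scales as 1/√n, so n₂ = n₁·(E₁/E₂)².
n₂ = 601 × (1.59/1.06)² = 601 × 2.25 = 1352.25
Round up: n₂ = 1353.

1353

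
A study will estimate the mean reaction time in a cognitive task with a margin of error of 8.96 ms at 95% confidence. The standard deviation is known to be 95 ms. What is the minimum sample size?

For a mean, the margin of error is E = z·σ/√n, so n = (zσ/E)².
At 95% confidence, z = 1.960.
n = (1.960 × 95 / 8.96)² = 431.86
Round up: n = 432.

432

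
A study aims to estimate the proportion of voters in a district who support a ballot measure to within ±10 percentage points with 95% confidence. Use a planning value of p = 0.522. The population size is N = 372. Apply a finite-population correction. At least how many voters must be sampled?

77

For a proportion with margin E = 0.1 at 95% confidence, z = 1.960.
n = p̂(1−p̂)(z/E)² = 0.522 × 0.478 × (1.960/0.1)² = 95.85 — call this n₀.
Finite-population correction with N = 372: n = n₀ / (1 + (n₀−1)/N) = 95.85 / 1.255 = 76.37
Round up: n = 77.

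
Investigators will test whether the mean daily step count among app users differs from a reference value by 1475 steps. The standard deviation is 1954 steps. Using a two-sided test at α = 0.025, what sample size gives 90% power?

n = 22

For a one-sample z-test, n = ((z_{α/2} + z_β)·σ/δ)².
z_{α/2} = 2.241 (two-sided α = 0.025); z_β = 1.282 (power 90% → β = 0.1).
n = (3.523 × 1954 / 1475)² = 21.78
Round up: n = 22.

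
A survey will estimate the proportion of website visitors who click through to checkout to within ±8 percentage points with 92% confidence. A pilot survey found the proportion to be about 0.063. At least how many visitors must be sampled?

29

For a proportion with margin E = 0.08 at 92% confidence, z = 1.751.
n = p̂(1−p̂)(z/E)² = 0.063 × 0.937 × (1.751/0.08)² = 28.28
Round up: n = 29.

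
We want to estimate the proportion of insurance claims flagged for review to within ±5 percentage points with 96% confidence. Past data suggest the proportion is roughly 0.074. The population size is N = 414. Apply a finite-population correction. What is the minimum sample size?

n = 91

For a proportion with margin E = 0.05 at 96% confidence, z = 2.054.
n = p̂(1−p̂)(z/E)² = 0.074 × 0.926 × (2.054/0.05)² = 115.64 — call this n₀.
Finite-population correction with N = 414: n = n₀ / (1 + (n₀−1)/N) = 115.64 / 1.277 = 90.56
Round up: n = 91.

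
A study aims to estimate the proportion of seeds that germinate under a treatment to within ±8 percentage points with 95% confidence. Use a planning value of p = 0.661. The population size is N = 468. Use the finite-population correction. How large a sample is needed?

For a proportion with margin E = 0.08 at 95% confidence, z = 1.960.
n = p̂(1−p̂)(z/E)² = 0.661 × 0.339 × (1.960/0.08)² = 134.50 — call this n₀.
Finite-population correction with N = 468: n = n₀ / (1 + (n₀−1)/N) = 134.50 / 1.285 = 104.67
Round up: n = 105.

n = 105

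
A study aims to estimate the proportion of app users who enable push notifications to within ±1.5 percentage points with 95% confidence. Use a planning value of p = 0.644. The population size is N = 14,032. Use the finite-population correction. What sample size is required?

n = 3061

For a proportion with margin E = 0.015 at 95% confidence, z = 1.960.
n = p̂(1−p̂)(z/E)² = 0.644 × 0.356 × (1.960/0.015)² = 3914.40 — call this n₀.
Finite-population correction with N = 14,032: n = n₀ / (1 + (n₀−1)/N) = 3914.40 / 1.279 = 3060.52
Round up: n = 3061.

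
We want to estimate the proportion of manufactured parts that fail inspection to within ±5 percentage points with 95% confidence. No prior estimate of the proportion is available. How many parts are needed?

For a proportion with margin E = 0.05 at 95% confidence, z = 1.960.
With no prior estimate, use p = 0.5, which maximizes p(1−p) at 0.25.
n = 0.25 × (z/E)² = 0.25 × (1.960/0.05)² = 384.16
Round up: n = 385.

n = 385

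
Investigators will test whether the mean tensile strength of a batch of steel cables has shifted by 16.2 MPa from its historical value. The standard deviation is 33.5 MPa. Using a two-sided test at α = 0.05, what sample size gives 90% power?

For a one-sample z-test, n = ((z_{α/2} + z_β)·σ/δ)².
z_{α/2} = 1.960 (two-sided α = 0.05); z_β = 1.282 (power 90% → β = 0.1).
n = (3.242 × 33.5 / 16.2)² = 44.95
Round up: n = 45.

45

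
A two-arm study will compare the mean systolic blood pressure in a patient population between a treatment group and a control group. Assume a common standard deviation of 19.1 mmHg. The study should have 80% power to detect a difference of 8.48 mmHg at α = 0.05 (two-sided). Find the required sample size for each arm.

For two equal groups, n per group = 2·((z_{α/2} + z_β)·σ/δ)².
z_{α/2} = 1.960; z_β = 0.842 (power 80%).
n = 2 × (2.802 × 19.1 / 8.48)² = 2 × 39.83 = 79.66
Round up: n = 80 per group.

80 per group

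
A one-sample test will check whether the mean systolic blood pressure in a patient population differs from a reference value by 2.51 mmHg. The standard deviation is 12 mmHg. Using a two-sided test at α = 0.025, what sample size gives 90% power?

284

For a one-sample z-test, n = ((z_{α/2} + z_β)·σ/δ)².
z_{α/2} = 2.241 (two-sided α = 0.025); z_β = 1.282 (power 90% → β = 0.1).
n = (3.523 × 12 / 2.51)² = 283.69
Round up: n = 284.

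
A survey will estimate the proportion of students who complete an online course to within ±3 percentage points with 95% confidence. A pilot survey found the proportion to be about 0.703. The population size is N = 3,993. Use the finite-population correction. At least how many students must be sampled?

For a proportion with margin E = 0.03 at 95% confidence, z = 1.960.
n = p̂(1−p̂)(z/E)² = 0.703 × 0.297 × (1.960/0.03)² = 891.21 — call this n₀.
Finite-population correction with N = 3,993: n = n₀ / (1 + (n₀−1)/N) = 891.21 / 1.223 = 728.71
Round up: n = 729.

729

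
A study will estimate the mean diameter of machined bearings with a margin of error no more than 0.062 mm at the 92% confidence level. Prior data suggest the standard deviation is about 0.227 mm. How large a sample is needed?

For a mean, the margin of error is E = z·σ/√n, so n = (zσ/E)².
At 92% confidence, z = 1.751.
n = (1.751 × 0.227 / 0.062)² = 41.10
Round up: n = 42.

42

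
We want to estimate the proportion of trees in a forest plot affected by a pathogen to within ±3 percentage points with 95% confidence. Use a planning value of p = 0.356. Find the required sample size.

For a proportion with margin E = 0.03 at 95% confidence, z = 1.960.
n = p̂(1−p̂)(z/E)² = 0.356 × 0.644 × (1.960/0.03)² = 978.60
Round up: n = 979.

979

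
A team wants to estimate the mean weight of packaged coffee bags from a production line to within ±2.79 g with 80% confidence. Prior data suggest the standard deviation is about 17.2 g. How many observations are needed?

For a mean, the margin of error is E = z·σ/√n, so n = (zσ/E)².
At 80% confidence, z = 1.282.
n = (1.282 × 17.2 / 2.79)² = 62.46
Round up: n = 63.

63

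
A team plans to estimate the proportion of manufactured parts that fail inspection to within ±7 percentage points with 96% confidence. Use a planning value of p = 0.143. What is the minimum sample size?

106

For a proportion with margin E = 0.07 at 96% confidence, z = 2.054.
n = p̂(1−p̂)(z/E)² = 0.143 × 0.857 × (2.054/0.07)² = 105.52
Round up: n = 106.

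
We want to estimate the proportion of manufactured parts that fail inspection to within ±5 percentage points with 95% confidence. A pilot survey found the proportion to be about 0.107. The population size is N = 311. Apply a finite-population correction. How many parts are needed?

100

For a proportion with margin E = 0.05 at 95% confidence, z = 1.960.
n = p̂(1−p̂)(z/E)² = 0.107 × 0.893 × (1.960/0.05)² = 146.83 — call this n₀.
Finite-population correction with N = 311: n = n₀ / (1 + (n₀−1)/N) = 146.83 / 1.469 = 99.95
Round up: n = 100.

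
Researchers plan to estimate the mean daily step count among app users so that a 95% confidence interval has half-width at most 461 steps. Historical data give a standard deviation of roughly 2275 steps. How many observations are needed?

94

For a mean, the margin of error is E = z·σ/√n, so n = (zσ/E)².
At 95% confidence, z = 1.960.
n = (1.960 × 2275 / 461)² = 93.56
Round up: n = 94.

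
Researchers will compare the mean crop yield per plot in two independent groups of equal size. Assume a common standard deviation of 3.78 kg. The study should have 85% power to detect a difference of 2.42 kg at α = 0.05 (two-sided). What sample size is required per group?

44 per group

For two equal groups, n per group = 2·((z_{α/2} + z_β)·σ/δ)².
z_{α/2} = 1.960; z_β = 1.036 (power 85%).
n = 2 × (2.996 × 3.78 / 2.42)² = 2 × 21.90 = 43.80
Round up: n = 44 per group.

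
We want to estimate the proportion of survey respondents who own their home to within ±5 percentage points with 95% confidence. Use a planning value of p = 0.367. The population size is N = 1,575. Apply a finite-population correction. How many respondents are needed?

n = 292

For a proportion with margin E = 0.05 at 95% confidence, z = 1.960.
n = p̂(1−p̂)(z/E)² = 0.367 × 0.633 × (1.960/0.05)² = 356.98 — call this n₀.
Finite-population correction with N = 1,575: n = n₀ / (1 + (n₀−1)/N) = 356.98 / 1.226 = 291.17
Round up: n = 292.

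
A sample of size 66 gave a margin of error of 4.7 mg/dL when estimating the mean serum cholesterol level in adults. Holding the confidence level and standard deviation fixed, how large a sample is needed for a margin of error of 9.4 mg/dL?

Margin of error scales as 1/√n, so n₂ = n₁·(E₁/E₂)².
n₂ = 66 × (4.7/9.4)² = 66 × 0.25 = 16.50
Round up: n₂ = 17.

n = 17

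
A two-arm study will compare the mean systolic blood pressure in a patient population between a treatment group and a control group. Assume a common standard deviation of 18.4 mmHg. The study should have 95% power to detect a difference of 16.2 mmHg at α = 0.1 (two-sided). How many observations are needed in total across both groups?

For two equal groups, n per group = 2·((z_{α/2} + z_β)·σ/δ)².
z_{α/2} = 1.645; z_β = 1.645 (power 95%).
n = 2 × (3.290 × 18.4 / 16.2)² = 2 × 13.96 = 27.92
Round up: n = 28 per group.
Total across both groups: 2 × 28 = 56.

56 total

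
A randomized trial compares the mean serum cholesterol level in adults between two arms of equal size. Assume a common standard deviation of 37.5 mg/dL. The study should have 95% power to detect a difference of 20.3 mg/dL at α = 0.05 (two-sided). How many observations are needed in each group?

For two equal groups, n per group = 2·((z_{α/2} + z_β)·σ/δ)².
z_{α/2} = 1.960; z_β = 1.645 (power 95%).
n = 2 × (3.605 × 37.5 / 20.3)² = 2 × 44.35 = 88.70
Round up: n = 89 per group.

89 per group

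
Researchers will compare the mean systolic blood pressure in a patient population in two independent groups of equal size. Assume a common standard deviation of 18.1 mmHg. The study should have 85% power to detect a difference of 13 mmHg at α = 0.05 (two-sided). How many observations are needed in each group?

For two equal groups, n per group = 2·((z_{α/2} + z_β)·σ/δ)².
z_{α/2} = 1.960; z_β = 1.036 (power 85%).
n = 2 × (2.996 × 18.1 / 13)² = 2 × 17.40 = 34.80
Round up: n = 35 per group.

35 per group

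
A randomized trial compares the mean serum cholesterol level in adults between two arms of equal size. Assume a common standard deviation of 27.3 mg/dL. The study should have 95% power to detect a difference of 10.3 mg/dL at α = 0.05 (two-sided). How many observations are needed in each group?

183 per group

For two equal groups, n per group = 2·((z_{α/2} + z_β)·σ/δ)².
z_{α/2} = 1.960; z_β = 1.645 (power 95%).
n = 2 × (3.605 × 27.3 / 10.3)² = 2 × 91.30 = 182.60
Round up: n = 183 per group.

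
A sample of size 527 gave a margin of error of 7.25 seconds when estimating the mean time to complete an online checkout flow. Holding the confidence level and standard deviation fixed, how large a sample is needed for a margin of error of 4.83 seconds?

1188

Margin of error scales as 1/√n, so n₂ = n₁·(E₁/E₂)².
n₂ = 527 × (7.25/4.83)² = 527 × 2.253 = 1187.33
Round up: n₂ = 1188.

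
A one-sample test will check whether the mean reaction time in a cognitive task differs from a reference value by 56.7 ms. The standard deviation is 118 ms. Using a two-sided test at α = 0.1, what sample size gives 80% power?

27

For a one-sample z-test, n = ((z_{α/2} + z_β)·σ/δ)².
z_{α/2} = 1.645 (two-sided α = 0.1); z_β = 0.842 (power 80% → β = 0.2).
n = (2.487 × 118 / 56.7)² = 26.79
Round up: n = 27.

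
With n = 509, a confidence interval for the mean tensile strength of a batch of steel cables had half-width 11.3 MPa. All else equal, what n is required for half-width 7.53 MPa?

1147

Margin of error scales as 1/√n, so n₂ = n₁·(E₁/E₂)².
n₂ = 509 × (11.3/7.53)² = 509 × 2.252 = 1146.27
Round up: n₂ = 1147.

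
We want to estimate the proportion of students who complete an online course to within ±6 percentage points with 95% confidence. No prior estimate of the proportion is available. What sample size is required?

267

For a proportion with margin E = 0.06 at 95% confidence, z = 1.960.
With no prior estimate, use p = 0.5, which maximizes p(1−p) at 0.25.
n = 0.25 × (z/E)² = 0.25 × (1.960/0.06)² = 266.78
Round up: n = 267.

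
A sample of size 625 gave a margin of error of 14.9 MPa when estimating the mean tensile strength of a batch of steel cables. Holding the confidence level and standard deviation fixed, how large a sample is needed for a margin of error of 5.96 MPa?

Margin of error scales as 1/√n, so n₂ = n₁·(E₁/E₂)².
n₂ = 625 × (14.9/5.96)² = 625 × 6.25 = 3906.25
Round up: n₂ = 3907.

3907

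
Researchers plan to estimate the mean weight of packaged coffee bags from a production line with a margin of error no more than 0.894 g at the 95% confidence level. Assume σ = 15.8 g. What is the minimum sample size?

For a mean, the margin of error is E = z·σ/√n, so n = (zσ/E)².
At 95% confidence, z = 1.960.
n = (1.960 × 15.8 / 0.894)² = 1199.92
Round up: n = 1200.

n = 1200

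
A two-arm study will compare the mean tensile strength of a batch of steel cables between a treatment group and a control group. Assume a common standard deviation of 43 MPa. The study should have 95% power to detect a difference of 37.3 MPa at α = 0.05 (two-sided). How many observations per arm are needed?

35 per group

For two equal groups, n per group = 2·((z_{α/2} + z_β)·σ/δ)².
z_{α/2} = 1.960; z_β = 1.645 (power 95%).
n = 2 × (3.605 × 43 / 37.3)² = 2 × 17.27 = 34.54
Round up: n = 35 per group.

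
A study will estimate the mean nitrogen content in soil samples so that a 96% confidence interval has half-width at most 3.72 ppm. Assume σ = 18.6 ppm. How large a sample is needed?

For a mean, the margin of error is E = z·σ/√n, so n = (zσ/E)².
At 96% confidence, z = 2.054.
n = (2.054 × 18.6 / 3.72)² = 105.47
Round up: n = 106.

106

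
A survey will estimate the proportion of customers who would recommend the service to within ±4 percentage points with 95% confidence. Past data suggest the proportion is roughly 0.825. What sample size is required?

347

For a proportion with margin E = 0.04 at 95% confidence, z = 1.960.
n = p̂(1−p̂)(z/E)² = 0.825 × 0.175 × (1.960/0.04)² = 346.64
Round up: n = 347.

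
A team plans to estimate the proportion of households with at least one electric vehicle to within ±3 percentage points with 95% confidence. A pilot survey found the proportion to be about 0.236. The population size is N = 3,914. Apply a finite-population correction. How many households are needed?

n = 644

For a proportion with margin E = 0.03 at 95% confidence, z = 1.960.
n = p̂(1−p̂)(z/E)² = 0.236 × 0.764 × (1.960/0.03)² = 769.62 — call this n₀.
Finite-population correction with N = 3,914: n = n₀ / (1 + (n₀−1)/N) = 769.62 / 1.196 = 643.49
Round up: n = 644.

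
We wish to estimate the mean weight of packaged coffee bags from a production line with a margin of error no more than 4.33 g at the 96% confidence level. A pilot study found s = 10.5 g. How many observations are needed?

25

For a mean, the margin of error is E = z·σ/√n, so n = (zσ/E)².
At 96% confidence, z = 2.054.
n = (2.054 × 10.5 / 4.33)² = 24.81
Round up: n = 25.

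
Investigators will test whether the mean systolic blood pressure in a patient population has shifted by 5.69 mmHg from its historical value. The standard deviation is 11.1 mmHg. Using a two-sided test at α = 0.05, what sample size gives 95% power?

For a one-sample z-test, n = ((z_{α/2} + z_β)·σ/δ)².
z_{α/2} = 1.960 (two-sided α = 0.05); z_β = 1.645 (power 95% → β = 0.05).
n = (3.605 × 11.1 / 5.69)² = 49.46
Round up: n = 50.

50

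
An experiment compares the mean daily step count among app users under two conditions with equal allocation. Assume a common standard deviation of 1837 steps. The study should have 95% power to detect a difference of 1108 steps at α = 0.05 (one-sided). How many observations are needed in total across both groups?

120 total

For two equal groups, n per group = 2·((z_α + z_β)·σ/δ)².
z_α = 1.645; z_β = 1.645 (power 95%).
n = 2 × (3.290 × 1837 / 1108)² = 2 × 29.75 = 59.50
Round up: n = 60 per group.
Total across both groups: 2 × 60 = 120.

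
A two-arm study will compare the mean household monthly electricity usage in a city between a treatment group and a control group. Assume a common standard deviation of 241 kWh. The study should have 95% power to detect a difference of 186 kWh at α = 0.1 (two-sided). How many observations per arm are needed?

37 per group

For two equal groups, n per group = 2·((z_{α/2} + z_β)·σ/δ)².
z_{α/2} = 1.645; z_β = 1.645 (power 95%).
n = 2 × (3.290 × 241 / 186)² = 2 × 18.17 = 36.34
Round up: n = 37 per group.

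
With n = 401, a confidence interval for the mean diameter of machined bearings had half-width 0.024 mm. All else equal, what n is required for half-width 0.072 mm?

Margin of error scales as 1/√n, so n₂ = n₁·(E₁/E₂)².
n₂ = 401 × (0.024/0.072)² = 401 × 0.1111 = 44.55
Round up: n₂ = 45.

45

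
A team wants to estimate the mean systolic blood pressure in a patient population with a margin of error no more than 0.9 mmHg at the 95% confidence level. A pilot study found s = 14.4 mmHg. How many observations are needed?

n = 984

For a mean, the margin of error is E = z·σ/√n, so n = (zσ/E)².
At 95% confidence, z = 1.960.
n = (1.960 × 14.4 / 0.9)² = 983.45
Round up: n = 984.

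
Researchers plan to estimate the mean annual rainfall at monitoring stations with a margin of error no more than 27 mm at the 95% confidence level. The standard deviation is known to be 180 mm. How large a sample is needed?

n = 171

For a mean, the margin of error is E = z·σ/√n, so n = (zσ/E)².
At 95% confidence, z = 1.960.
n = (1.960 × 180 / 27)² = 170.74
Round up: n = 171.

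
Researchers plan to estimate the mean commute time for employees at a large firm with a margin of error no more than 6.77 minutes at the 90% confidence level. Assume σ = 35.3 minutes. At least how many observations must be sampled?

74

For a mean, the margin of error is E = z·σ/√n, so n = (zσ/E)².
At 90% confidence, z = 1.645.
n = (1.645 × 35.3 / 6.77)² = 73.57
Round up: n = 74.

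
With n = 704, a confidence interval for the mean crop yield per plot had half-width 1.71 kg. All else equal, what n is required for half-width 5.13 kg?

79

Margin of error scales as 1/√n, so n₂ = n₁·(E₁/E₂)².
n₂ = 704 × (1.71/5.13)² = 704 × 0.1111 = 78.21
Round up: n₂ = 79.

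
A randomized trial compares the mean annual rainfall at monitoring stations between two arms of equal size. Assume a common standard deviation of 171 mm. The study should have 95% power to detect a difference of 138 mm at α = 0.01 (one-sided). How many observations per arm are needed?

49 per group

For two equal groups, n per group = 2·((z_α + z_β)·σ/δ)².
z_α = 2.326; z_β = 1.645 (power 95%).
n = 2 × (3.971 × 171 / 138)² = 2 × 24.21 = 48.42
Round up: n = 49 per group.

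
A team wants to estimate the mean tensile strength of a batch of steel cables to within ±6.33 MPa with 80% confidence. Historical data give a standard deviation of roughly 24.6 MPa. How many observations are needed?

For a mean, the margin of error is E = z·σ/√n, so n = (zσ/E)².
At 80% confidence, z = 1.282.
n = (1.282 × 24.6 / 6.33)² = 24.82
Round up: n = 25.

25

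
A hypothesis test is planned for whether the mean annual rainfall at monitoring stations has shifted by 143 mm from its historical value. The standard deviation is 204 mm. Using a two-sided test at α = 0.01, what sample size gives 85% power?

27

For a one-sample z-test, n = ((z_{α/2} + z_β)·σ/δ)².
z_{α/2} = 2.576 (two-sided α = 0.01); z_β = 1.036 (power 85% → β = 0.15).
n = (3.612 × 204 / 143)² = 26.55
Round up: n = 27.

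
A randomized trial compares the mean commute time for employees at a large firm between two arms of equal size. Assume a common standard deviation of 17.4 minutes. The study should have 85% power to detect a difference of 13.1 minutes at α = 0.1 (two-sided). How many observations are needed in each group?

26 per group

For two equal groups, n per group = 2·((z_{α/2} + z_β)·σ/δ)².
z_{α/2} = 1.645; z_β = 1.036 (power 85%).
n = 2 × (2.681 × 17.4 / 13.1)² = 2 × 12.68 = 25.36
Round up: n = 26 per group.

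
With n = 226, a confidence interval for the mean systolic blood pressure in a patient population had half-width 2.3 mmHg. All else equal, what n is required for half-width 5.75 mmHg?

37

Margin of error scales as 1/√n, so n₂ = n₁·(E₁/E₂)².
n₂ = 226 × (2.3/5.75)² = 226 × 0.16 = 36.16
Round up: n₂ = 37.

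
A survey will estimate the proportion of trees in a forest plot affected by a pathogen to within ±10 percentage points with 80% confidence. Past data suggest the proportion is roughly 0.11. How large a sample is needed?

17

For a proportion with margin E = 0.1 at 80% confidence, z = 1.282.
n = p̂(1−p̂)(z/E)² = 0.11 × 0.89 × (1.282/0.1)² = 16.09
Round up: n = 17.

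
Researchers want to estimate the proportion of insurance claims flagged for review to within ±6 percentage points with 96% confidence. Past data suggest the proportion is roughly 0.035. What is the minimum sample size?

40

For a proportion with margin E = 0.06 at 96% confidence, z = 2.054.
n = p̂(1−p̂)(z/E)² = 0.035 × 0.965 × (2.054/0.06)² = 39.58
Round up: n = 40.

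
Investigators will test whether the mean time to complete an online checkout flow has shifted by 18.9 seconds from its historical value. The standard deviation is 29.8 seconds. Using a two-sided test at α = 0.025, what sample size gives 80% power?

For a one-sample z-test, n = ((z_{α/2} + z_β)·σ/δ)².
z_{α/2} = 2.241 (two-sided α = 0.025); z_β = 0.842 (power 80% → β = 0.2).
n = (3.083 × 29.8 / 18.9)² = 23.63
Round up: n = 24.

24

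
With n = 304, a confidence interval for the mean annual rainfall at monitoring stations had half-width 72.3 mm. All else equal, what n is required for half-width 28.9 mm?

n = 1903

Margin of error scales as 1/√n, so n₂ = n₁·(E₁/E₂)².
n₂ = 304 × (72.3/28.9)² = 304 × 6.259 = 1902.74
Round up: n₂ = 1903.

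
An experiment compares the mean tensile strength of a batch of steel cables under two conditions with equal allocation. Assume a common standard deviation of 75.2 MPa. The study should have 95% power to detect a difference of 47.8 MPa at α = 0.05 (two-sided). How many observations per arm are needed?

65 per group

For two equal groups, n per group = 2·((z_{α/2} + z_β)·σ/δ)².
z_{α/2} = 1.960; z_β = 1.645 (power 95%).
n = 2 × (3.605 × 75.2 / 47.8)² = 2 × 32.17 = 64.34
Round up: n = 65 per group.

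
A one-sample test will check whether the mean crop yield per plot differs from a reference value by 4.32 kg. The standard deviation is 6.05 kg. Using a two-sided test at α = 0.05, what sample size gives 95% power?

26

For a one-sample z-test, n = ((z_{α/2} + z_β)·σ/δ)².
z_{α/2} = 1.960 (two-sided α = 0.05); z_β = 1.645 (power 95% → β = 0.05).
n = (3.605 × 6.05 / 4.32)² = 25.49
Round up: n = 26.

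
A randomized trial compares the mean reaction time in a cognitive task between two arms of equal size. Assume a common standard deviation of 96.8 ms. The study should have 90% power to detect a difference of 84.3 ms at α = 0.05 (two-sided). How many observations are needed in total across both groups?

For two equal groups, n per group = 2·((z_{α/2} + z_β)·σ/δ)².
z_{α/2} = 1.960; z_β = 1.282 (power 90%).
n = 2 × (3.242 × 96.8 / 84.3)² = 2 × 13.86 = 27.72
Round up: n = 28 per group.
Total across both groups: 2 × 28 = 56.

56 total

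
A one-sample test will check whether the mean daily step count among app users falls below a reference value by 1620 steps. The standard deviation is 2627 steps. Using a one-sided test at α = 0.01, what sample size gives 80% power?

27

For a one-sample z-test, n = ((z_α + z_β)·σ/δ)².
z_α = 2.326 (one-sided α = 0.01); z_β = 0.842 (power 80% → β = 0.2).
n = (3.168 × 2627 / 1620)² = 26.39
Round up: n = 27.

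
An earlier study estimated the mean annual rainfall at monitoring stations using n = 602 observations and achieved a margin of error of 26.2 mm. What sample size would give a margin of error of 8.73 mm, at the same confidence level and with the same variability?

5423

Margin of error scales as 1/√n, so n₂ = n₁·(E₁/E₂)².
n₂ = 602 × (26.2/8.73)² = 602 × 9.007 = 5422.21
Round up: n₂ = 5423.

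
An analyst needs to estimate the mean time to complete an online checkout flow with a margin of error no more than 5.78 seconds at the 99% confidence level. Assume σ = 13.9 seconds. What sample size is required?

For a mean, the margin of error is E = z·σ/√n, so n = (zσ/E)².
At 99% confidence, z = 2.576.
n = (2.576 × 13.9 / 5.78)² = 38.38
Round up: n = 39.

n = 39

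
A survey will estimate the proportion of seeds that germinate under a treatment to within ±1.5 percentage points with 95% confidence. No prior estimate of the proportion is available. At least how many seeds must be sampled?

For a proportion with margin E = 0.015 at 95% confidence, z = 1.960.
With no prior estimate, use p = 0.5, which maximizes p(1−p) at 0.25.
n = 0.25 × (z/E)² = 0.25 × (1.960/0.015)² = 4268.44
Round up: n = 4269.

4269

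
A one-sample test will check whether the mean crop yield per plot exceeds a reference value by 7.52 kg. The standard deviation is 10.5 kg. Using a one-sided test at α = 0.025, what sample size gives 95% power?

26

For a one-sample z-test, n = ((z_α + z_β)·σ/δ)².
z_α = 1.960 (one-sided α = 0.025); z_β = 1.645 (power 95% → β = 0.05).
n = (3.605 × 10.5 / 7.52)² = 25.34
Round up: n = 26.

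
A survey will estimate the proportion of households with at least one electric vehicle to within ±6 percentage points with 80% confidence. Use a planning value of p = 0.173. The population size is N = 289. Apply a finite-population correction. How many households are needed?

54

For a proportion with margin E = 0.06 at 80% confidence, z = 1.282.
n = p̂(1−p̂)(z/E)² = 0.173 × 0.827 × (1.282/0.06)² = 65.32 — call this n₀.
Finite-population correction with N = 289: n = n₀ / (1 + (n₀−1)/N) = 65.32 / 1.223 = 53.41
Round up: n = 54.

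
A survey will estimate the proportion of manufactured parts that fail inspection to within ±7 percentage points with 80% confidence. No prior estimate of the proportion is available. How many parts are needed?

For a proportion with margin E = 0.07 at 80% confidence, z = 1.282.
With no prior estimate, use p = 0.5, which maximizes p(1−p) at 0.25.
n = 0.25 × (z/E)² = 0.25 × (1.282/0.07)² = 83.85
Round up: n = 84.

84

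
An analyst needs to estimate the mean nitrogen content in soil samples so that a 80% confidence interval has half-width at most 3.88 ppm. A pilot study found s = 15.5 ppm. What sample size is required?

For a mean, the margin of error is E = z·σ/√n, so n = (zσ/E)².
At 80% confidence, z = 1.282.
n = (1.282 × 15.5 / 3.88)² = 26.23
Round up: n = 27.

n = 27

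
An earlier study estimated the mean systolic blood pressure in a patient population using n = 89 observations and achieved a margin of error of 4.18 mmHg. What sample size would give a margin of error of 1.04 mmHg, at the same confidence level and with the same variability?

Margin of error scales as 1/√n, so n₂ = n₁·(E₁/E₂)².
n₂ = 89 × (4.18/1.04)² = 89 × 16.15 = 1437.35
Round up: n₂ = 1438.

1438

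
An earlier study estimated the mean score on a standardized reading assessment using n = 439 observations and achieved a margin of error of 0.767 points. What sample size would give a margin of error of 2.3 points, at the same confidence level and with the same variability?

n = 49

Margin of error scales as 1/√n, so n₂ = n₁·(E₁/E₂)².
n₂ = 439 × (0.767/2.3)² = 439 × 0.1112 = 48.82
Round up: n₂ = 49.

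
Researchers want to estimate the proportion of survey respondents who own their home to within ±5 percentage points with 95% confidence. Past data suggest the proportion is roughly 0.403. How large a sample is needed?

For a proportion with margin E = 0.05 at 95% confidence, z = 1.960.
n = p̂(1−p̂)(z/E)² = 0.403 × 0.597 × (1.960/0.05)² = 369.70
Round up: n = 370.

370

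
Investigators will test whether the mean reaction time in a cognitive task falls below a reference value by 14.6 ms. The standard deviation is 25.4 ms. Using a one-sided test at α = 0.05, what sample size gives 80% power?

19

For a one-sample z-test, n = ((z_α + z_β)·σ/δ)².
z_α = 1.645 (one-sided α = 0.05); z_β = 0.842 (power 80% → β = 0.2).
n = (2.487 × 25.4 / 14.6)² = 18.72
Round up: n = 19.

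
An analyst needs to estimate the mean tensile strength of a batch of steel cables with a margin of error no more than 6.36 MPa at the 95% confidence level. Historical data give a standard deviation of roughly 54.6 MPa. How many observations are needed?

For a mean, the margin of error is E = z·σ/√n, so n = (zσ/E)².
At 95% confidence, z = 1.960.
n = (1.960 × 54.6 / 6.36)² = 283.13
Round up: n = 284.

284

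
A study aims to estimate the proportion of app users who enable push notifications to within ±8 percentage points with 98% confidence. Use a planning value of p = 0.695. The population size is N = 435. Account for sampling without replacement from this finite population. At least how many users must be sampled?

128

For a proportion with margin E = 0.08 at 98% confidence, z = 2.326.
n = p̂(1−p̂)(z/E)² = 0.695 × 0.305 × (2.326/0.08)² = 179.19 — call this n₀.
Finite-population correction with N = 435: n = n₀ / (1 + (n₀−1)/N) = 179.19 / 1.41 = 127.09
Round up: n = 128.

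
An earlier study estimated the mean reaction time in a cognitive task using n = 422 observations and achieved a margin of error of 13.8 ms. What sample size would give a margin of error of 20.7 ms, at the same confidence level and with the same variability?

Margin of error scales as 1/√n, so n₂ = n₁·(E₁/E₂)².
n₂ = 422 × (13.8/20.7)² = 422 × 0.4444 = 187.54
Round up: n₂ = 188.

n = 188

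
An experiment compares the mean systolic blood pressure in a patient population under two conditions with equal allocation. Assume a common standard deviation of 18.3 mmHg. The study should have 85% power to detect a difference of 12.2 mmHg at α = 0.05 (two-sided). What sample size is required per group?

41 per group

For two equal groups, n per group = 2·((z_{α/2} + z_β)·σ/δ)².
z_{α/2} = 1.960; z_β = 1.036 (power 85%).
n = 2 × (2.996 × 18.3 / 12.2)² = 2 × 20.20 = 40.40
Round up: n = 41 per group.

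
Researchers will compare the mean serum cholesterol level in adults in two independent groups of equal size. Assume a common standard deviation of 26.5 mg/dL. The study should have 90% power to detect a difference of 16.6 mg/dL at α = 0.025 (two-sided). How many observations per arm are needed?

64 per group

For two equal groups, n per group = 2·((z_{α/2} + z_β)·σ/δ)².
z_{α/2} = 2.241; z_β = 1.282 (power 90%).
n = 2 × (3.523 × 26.5 / 16.6)² = 2 × 31.63 = 63.26
Round up: n = 64 per group.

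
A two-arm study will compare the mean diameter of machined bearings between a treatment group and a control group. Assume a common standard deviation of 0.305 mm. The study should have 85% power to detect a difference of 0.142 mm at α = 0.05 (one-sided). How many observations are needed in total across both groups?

For two equal groups, n per group = 2·((z_α + z_β)·σ/δ)².
z_α = 1.645; z_β = 1.036 (power 85%).
n = 2 × (2.681 × 0.305 / 0.142)² = 2 × 33.16 = 66.32
Round up: n = 67 per group.
Total across both groups: 2 × 67 = 134.

134 total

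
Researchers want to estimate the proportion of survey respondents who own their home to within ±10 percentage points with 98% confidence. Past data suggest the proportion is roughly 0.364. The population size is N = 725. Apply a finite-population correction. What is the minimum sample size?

107

For a proportion with margin E = 0.1 at 98% confidence, z = 2.326.
n = p̂(1−p̂)(z/E)² = 0.364 × 0.636 × (2.326/0.1)² = 125.25 — call this n₀.
Finite-population correction with N = 725: n = n₀ / (1 + (n₀−1)/N) = 125.25 / 1.171 = 106.96
Round up: n = 107.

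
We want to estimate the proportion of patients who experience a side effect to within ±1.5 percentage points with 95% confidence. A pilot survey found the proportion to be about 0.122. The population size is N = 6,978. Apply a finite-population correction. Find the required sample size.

1450

For a proportion with margin E = 0.015 at 95% confidence, z = 1.960.
n = p̂(1−p̂)(z/E)² = 0.122 × 0.878 × (1.960/0.015)² = 1828.87 — call this n₀.
Finite-population correction with N = 6,978: n = n₀ / (1 + (n₀−1)/N) = 1828.87 / 1.262 = 1449.18
Round up: n = 1450.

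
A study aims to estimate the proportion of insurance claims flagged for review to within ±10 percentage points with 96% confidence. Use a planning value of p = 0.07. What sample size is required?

For a proportion with margin E = 0.1 at 96% confidence, z = 2.054.
n = p̂(1−p̂)(z/E)² = 0.07 × 0.93 × (2.054/0.1)² = 27.47
Round up: n = 28.

28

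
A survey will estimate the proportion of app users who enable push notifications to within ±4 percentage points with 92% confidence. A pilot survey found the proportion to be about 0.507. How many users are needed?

n = 479

For a proportion with margin E = 0.04 at 92% confidence, z = 1.751.
n = p̂(1−p̂)(z/E)² = 0.507 × 0.493 × (1.751/0.04)² = 478.97
Round up: n = 479.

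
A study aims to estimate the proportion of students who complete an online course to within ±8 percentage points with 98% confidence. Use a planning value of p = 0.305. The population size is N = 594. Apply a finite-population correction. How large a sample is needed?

For a proportion with margin E = 0.08 at 98% confidence, z = 2.326.
n = p̂(1−p̂)(z/E)² = 0.305 × 0.695 × (2.326/0.08)² = 179.19 — call this n₀.
Finite-population correction with N = 594: n = n₀ / (1 + (n₀−1)/N) = 179.19 / 1.3 = 137.84
Round up: n = 138.

n = 138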